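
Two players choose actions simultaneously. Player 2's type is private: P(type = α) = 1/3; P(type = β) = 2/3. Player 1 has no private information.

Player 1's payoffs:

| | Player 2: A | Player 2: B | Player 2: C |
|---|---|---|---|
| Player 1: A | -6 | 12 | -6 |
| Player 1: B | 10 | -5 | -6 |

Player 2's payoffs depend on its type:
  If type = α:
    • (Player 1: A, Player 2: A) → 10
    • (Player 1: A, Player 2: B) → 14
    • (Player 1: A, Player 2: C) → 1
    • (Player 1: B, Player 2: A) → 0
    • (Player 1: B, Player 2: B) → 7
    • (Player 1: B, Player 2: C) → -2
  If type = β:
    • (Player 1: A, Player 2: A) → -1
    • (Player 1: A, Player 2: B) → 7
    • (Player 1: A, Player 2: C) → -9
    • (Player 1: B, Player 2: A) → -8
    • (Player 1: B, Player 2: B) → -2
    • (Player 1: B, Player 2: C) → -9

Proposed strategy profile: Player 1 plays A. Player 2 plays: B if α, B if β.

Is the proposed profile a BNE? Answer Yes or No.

Player 1 plays A: E[A] = 1/3·(12) + 2/3·(12) = 12; E[B] = -5. Best-responding. ✓
Player 2 (type α), facing A: A gives 10, B gives 14, C gives 1. Proposed B is best. ✓
Player 2 (type β), facing A: A gives -1, B gives 7, C gives -9. Proposed B is best. ✓

Yes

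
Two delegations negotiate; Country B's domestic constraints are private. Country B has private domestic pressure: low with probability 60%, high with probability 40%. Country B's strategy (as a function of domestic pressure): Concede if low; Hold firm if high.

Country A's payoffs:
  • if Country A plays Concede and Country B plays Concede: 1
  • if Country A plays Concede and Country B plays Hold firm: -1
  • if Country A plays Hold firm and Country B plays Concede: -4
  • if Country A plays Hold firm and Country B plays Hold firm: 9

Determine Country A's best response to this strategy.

Hold firm

Compute Country A's expected payoff for each action, taking the expectation over Country B's type.
E[Concede] = 0.6·(1) + 0.4·(-1) = 0.2
E[Hold firm] = 0.6·(-4) + 0.4·(9) = 1.2
Best response: Hold firm (1.2 is the largest).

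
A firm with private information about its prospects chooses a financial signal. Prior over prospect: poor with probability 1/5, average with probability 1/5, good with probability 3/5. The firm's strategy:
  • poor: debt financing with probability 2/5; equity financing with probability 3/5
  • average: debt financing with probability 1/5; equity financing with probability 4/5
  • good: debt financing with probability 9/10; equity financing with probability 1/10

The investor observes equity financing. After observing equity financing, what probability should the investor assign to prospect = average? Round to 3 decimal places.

Apply Bayes' rule using the sender's strategy as the likelihood.
P(equity financing) = (1/5)·(3/5) + (1/5)·(4/5) + (3/5)·(1/10) = 17/50
P(average | equity financing) = ((1/5)·(4/5)) / (17/50) = (4/25) / (17/50) = 8/17

0.471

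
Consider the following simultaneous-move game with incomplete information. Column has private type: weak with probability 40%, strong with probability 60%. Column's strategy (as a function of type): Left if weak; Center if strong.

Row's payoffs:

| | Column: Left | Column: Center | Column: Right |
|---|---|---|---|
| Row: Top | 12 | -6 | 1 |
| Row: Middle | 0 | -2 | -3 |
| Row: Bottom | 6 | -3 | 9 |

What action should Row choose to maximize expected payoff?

Top

Compute Row's expected payoff for each action, taking the expectation over Column's type.
E[Top] = 0.4·(12) + 0.6·(-6) = 1.2
E[Middle] = 0.4·(0) + 0.6·(-2) = -1.2
E[Bottom] = 0.4·(6) + 0.6·(-3) = 0.6
Best response: Top (1.2 is the largest).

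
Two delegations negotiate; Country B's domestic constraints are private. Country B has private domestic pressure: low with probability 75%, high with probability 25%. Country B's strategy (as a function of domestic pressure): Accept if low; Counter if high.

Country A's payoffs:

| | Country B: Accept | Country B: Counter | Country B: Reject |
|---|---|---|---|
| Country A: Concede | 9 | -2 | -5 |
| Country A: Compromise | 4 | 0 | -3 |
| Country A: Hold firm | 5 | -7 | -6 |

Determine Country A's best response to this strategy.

Concede

E[Concede] = 0.75·(9) + 0.25·(-2) = 6.25
E[Compromise] = 0.75·(4) + 0.25·(0) = 3
E[Hold firm] = 0.75·(5) + 0.25·(-7) = 2
Best response: Concede (6.25 is the largest).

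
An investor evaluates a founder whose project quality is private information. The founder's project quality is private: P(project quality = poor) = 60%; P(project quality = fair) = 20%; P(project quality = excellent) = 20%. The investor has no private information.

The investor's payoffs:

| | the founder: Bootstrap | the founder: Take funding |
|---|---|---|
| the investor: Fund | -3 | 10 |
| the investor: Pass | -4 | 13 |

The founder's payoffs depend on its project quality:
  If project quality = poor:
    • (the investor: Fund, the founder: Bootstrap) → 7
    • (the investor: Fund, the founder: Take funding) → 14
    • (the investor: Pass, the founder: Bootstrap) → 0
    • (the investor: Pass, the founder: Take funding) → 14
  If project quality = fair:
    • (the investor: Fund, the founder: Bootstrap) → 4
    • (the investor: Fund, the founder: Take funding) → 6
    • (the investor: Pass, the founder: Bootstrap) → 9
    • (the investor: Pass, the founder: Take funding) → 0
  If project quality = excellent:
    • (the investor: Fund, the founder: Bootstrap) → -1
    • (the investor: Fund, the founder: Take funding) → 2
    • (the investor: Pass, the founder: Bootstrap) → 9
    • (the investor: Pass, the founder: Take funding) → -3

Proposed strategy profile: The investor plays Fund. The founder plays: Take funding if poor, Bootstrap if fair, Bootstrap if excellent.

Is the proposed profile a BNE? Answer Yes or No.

A profile is a BNE iff every type of every player is best-responding given beliefs about the other side.
The investor plays Fund: E[Fund] = 0.6·(10) + 0.2·(-3) + 0.2·(-3) = 4.8; E[Pass] = 6.2. Not best-responding. ✗
The founder (project quality poor), facing Fund: Bootstrap gives 7, Take funding gives 14. Proposed Take funding is best. ✓
The founder (project quality fair), facing Fund: Bootstrap gives 4, Take funding gives 6. Proposed Bootstrap is not best — profitable deviation exists. ✗
The founder (project quality excellent), facing Fund: Bootstrap gives -1, Take funding gives 2. Proposed Bootstrap is not best — profitable deviation exists. ✗

No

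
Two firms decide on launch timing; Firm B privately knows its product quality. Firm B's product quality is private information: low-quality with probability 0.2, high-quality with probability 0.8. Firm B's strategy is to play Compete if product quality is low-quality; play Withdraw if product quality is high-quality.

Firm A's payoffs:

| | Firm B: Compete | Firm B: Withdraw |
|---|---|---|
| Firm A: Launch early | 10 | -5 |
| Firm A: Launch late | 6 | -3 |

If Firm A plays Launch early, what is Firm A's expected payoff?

E[Launch early] = 0.2·10 + 0.8·(-5) = 2 + (-4) = -2

-2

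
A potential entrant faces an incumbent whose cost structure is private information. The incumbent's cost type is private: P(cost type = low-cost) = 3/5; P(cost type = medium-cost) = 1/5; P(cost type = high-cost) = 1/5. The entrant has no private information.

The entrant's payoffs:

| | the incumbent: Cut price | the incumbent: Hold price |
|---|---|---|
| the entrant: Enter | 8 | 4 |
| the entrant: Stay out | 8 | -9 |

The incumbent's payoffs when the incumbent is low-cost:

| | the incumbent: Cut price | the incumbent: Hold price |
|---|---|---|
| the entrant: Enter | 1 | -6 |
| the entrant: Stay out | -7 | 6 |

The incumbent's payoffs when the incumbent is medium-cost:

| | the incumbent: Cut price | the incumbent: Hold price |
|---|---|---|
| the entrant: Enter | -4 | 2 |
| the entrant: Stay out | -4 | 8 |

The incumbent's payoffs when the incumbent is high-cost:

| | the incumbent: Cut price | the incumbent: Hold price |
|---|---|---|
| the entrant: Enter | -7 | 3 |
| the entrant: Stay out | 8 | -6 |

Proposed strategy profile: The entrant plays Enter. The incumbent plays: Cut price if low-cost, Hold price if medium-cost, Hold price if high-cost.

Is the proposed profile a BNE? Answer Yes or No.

A profile is a BNE iff every type of every player is best-responding given beliefs about the other side.
The entrant plays Enter: E[Enter] = 3/5·(8) + 1/5·(4) + 1/5·(4) = 32/5; E[Stay out] = 6/5. Best-responding. ✓
The incumbent (cost type low-cost), facing Enter: Cut price gives 1, Hold price gives -6. Proposed Cut price is best. ✓
The incumbent (cost type medium-cost), facing Enter: Cut price gives -4, Hold price gives 2. Proposed Hold price is best. ✓
The incumbent (cost type high-cost), facing Enter: Cut price gives -7, Hold price gives 3. Proposed Hold price is best. ✓

Yes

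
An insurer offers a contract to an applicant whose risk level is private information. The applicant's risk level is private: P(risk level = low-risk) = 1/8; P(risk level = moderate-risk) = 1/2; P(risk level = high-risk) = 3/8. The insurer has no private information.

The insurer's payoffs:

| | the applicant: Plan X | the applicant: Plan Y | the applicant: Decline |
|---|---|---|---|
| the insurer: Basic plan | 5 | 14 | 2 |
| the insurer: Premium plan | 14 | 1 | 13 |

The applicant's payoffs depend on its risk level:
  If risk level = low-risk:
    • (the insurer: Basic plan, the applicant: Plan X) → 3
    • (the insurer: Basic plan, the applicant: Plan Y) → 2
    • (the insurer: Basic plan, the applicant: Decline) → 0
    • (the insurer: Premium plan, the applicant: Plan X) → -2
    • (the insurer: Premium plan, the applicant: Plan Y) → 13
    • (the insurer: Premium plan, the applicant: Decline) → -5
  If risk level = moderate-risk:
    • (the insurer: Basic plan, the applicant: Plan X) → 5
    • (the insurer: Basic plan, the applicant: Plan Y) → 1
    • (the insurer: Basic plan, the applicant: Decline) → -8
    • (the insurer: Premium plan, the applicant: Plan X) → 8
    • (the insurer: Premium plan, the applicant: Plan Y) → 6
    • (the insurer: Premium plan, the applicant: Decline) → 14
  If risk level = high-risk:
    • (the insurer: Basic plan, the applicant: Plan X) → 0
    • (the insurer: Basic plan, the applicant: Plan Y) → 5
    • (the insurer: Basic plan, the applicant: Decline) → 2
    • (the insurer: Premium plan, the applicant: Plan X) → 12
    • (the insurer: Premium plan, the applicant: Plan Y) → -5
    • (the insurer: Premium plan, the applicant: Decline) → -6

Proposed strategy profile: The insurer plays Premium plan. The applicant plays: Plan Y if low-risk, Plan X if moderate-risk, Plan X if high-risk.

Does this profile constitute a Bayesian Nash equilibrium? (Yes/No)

The insurer plays Premium plan: E[Premium plan] = 1/8·(1) + 1/2·(14) + 3/8·(14) = 99/8; E[Basic plan] = 49/8. Best-responding. ✓
The applicant (risk level low-risk), facing Premium plan: Plan X gives -2, Plan Y gives 13, Decline gives -5. Proposed Plan Y is best. ✓
The applicant (risk level moderate-risk), facing Premium plan: Plan X gives 8, Plan Y gives 6, Decline gives 14. Proposed Plan X is not best — profitable deviation exists. ✗
The applicant (risk level high-risk), facing Premium plan: Plan X gives 12, Plan Y gives -5, Decline gives -6. Proposed Plan X is best. ✓

No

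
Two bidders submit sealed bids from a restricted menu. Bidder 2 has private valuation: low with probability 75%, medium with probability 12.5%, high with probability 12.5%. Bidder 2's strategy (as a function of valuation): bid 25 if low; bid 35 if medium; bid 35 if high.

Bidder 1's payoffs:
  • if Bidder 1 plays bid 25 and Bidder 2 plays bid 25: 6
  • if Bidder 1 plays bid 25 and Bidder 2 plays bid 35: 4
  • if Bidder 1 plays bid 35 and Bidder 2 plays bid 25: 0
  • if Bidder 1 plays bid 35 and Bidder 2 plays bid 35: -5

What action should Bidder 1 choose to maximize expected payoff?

bid 25

Compute Bidder 1's expected payoff for each action, taking the expectation over Bidder 2's type.
E[bid 25] = 0.75·(6) + 0.125·(4) + 0.125·(4) = 5.5
E[bid 35] = 0.75·(0) + 0.125·(-5) + 0.125·(-5) = -1.25
Best response: bid 25 (5.5 is the largest).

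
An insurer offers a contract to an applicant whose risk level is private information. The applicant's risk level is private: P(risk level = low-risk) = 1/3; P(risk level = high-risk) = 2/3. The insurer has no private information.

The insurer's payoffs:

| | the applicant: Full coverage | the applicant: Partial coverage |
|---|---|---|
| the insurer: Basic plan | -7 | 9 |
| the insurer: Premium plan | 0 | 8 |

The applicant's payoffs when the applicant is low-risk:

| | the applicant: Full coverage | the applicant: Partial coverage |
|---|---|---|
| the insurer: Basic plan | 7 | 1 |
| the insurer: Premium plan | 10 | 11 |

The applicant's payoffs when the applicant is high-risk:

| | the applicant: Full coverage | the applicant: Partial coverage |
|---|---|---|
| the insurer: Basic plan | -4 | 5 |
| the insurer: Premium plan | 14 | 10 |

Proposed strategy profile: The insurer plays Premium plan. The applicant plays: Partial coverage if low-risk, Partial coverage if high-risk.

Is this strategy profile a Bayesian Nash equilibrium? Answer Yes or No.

No

A profile is a BNE iff every type of every player is best-responding given beliefs about the other side.
The insurer plays Premium plan: E[Premium plan] = 1/3·(8) + 2/3·(8) = 8; E[Basic plan] = 9. Not best-responding. ✗
The applicant (risk level low-risk), facing Premium plan: Full coverage gives 10, Partial coverage gives 11. Proposed Partial coverage is best. ✓
The applicant (risk level high-risk), facing Premium plan: Full coverage gives 14, Partial coverage gives 10. Proposed Partial coverage is not best — profitable deviation exists. ✗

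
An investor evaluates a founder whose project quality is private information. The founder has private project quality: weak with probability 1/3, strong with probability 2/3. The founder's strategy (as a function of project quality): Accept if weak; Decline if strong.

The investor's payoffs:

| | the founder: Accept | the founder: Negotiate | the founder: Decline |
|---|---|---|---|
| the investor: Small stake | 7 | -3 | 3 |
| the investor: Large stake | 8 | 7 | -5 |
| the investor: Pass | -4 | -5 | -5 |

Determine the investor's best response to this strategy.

Small stake

E[Small stake] = 1/3·(7) + 2/3·(3) = 13/3
E[Large stake] = 1/3·(8) + 2/3·(-5) = -2/3
E[Pass] = 1/3·(-4) + 2/3·(-5) = -14/3
Best response: Small stake (13/3 is the largest).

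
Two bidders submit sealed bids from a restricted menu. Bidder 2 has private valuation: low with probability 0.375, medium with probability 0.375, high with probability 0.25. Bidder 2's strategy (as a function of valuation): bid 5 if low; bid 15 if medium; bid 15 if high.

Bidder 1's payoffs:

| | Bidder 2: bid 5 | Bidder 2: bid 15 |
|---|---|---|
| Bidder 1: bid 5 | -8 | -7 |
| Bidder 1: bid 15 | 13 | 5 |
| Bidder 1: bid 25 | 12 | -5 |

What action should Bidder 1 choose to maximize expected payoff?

bid 15

Compute Bidder 1's expected payoff for each action, taking the expectation over Bidder 2's type.
E[bid 5] = 0.375·(-8) + 0.375·(-7) + 0.25·(-7) = -7.375
E[bid 15] = 0.375·(13) + 0.375·(5) + 0.25·(5) = 8
E[bid 25] = 0.375·(12) + 0.375·(-5) + 0.25·(-5) = 1.375
Best response: bid 15 (8 is the largest).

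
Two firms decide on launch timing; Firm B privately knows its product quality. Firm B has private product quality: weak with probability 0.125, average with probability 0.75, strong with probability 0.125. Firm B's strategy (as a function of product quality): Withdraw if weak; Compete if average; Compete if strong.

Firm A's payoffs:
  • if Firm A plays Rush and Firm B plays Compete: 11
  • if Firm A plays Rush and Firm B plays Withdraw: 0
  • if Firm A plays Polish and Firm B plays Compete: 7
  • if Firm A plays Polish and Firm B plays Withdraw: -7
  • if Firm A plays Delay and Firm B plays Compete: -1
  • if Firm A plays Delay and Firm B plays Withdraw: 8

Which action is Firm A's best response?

Rush

Compute Firm A's expected payoff for each action, taking the expectation over Firm B's type.
E[Rush] = 0.125·(0) + 0.75·(11) + 0.125·(11) = 9.625
E[Polish] = 0.125·(-7) + 0.75·(7) + 0.125·(7) = 5.25
E[Delay] = 0.125·(8) + 0.75·(-1) + 0.125·(-1) = 0.125
Best response: Rush (9.625 is the largest).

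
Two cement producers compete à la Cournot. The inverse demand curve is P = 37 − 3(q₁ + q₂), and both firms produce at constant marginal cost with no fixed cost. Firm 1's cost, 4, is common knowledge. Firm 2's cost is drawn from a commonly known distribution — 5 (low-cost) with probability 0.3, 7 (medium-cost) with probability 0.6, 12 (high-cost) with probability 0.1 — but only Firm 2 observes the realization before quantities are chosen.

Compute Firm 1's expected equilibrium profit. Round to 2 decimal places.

47.73

Type-c best response for Firm 2: q₂(c) = (37 − c)/6 − q₁/2.
Firm 1 maximizes expected profit; its first-order condition is 37 − 6q₁ − 3E[q₂] − 4 = 0.
Substituting E[q₂] and solving: E[c₂] = 6.9, so q₁ = (37 − 2·4 + 6.9)/9 = 3.98889.
E[P] = 37 − 3·(q₁ + E[q₂]) = 15.9667; Firm 1's expected profit = (E[P] − 4)·q₁ = (15.9667 − 4)·3.98889 = 47.7337.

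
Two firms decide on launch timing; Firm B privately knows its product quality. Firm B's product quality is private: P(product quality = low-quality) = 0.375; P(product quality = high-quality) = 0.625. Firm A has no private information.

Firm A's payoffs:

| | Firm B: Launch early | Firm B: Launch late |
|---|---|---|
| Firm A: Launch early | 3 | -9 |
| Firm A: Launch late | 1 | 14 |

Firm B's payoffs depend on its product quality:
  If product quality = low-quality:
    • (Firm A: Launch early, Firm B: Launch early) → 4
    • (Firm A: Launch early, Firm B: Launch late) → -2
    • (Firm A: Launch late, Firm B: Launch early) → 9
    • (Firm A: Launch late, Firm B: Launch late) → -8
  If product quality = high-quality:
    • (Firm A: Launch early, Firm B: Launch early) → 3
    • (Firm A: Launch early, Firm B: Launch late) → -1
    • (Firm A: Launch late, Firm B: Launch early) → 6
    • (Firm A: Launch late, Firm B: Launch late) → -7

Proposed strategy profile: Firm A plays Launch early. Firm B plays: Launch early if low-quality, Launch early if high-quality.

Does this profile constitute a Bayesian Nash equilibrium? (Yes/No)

Firm A plays Launch early: E[Launch early] = 0.375·(3) + 0.625·(3) = 3; E[Launch late] = 1. Best-responding. ✓
Firm B (product quality low-quality), facing Launch early: Launch early gives 4, Launch late gives -2. Proposed Launch early is best. ✓
Firm B (product quality high-quality), facing Launch early: Launch early gives 3, Launch late gives -1. Proposed Launch early is best. ✓

Yes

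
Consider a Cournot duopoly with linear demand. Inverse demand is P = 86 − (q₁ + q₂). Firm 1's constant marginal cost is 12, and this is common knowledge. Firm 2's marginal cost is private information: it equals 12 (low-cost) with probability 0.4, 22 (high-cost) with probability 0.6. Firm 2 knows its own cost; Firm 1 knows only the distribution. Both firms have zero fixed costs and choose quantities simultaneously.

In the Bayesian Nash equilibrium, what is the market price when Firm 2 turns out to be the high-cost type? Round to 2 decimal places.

Type-c best response for Firm 2: q₂(c) = (86 − c)/2 − q₁/2.
Firm 1 maximizes expected profit; its first-order condition is 86 − 2q₁ − E[q₂] − 12 = 0.
Substituting E[q₂] and solving: E[c₂] = 18, so q₁ = (86 − 2·12 + 18)/3 = 26.6667.
q₂(high-cost) = 18.6667, so P = 86 − (26.6667 + 18.6667) = 40.6667.

40.67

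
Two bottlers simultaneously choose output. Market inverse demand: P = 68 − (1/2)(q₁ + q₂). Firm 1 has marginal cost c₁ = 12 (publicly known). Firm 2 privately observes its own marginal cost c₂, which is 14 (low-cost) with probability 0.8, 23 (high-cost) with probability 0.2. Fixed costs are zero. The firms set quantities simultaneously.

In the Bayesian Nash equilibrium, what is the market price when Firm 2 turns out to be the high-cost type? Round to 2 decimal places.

35.53

Type-c best response for Firm 2: q₂(c) = (68 − c) − q₁/2.
Firm 1 maximizes expected profit; its first-order condition is 68 − q₁ − (1/2)E[q₂] − 12 = 0.
Substituting E[q₂] and solving: E[c₂] = 15.8, so q₁ = (68 − 2·12 + 15.8)/(3/2) = 39.8667.
q₂(high-cost) = 25.0667, so P = 68 − (1/2)·(39.8667 + 25.0667) = 35.5333.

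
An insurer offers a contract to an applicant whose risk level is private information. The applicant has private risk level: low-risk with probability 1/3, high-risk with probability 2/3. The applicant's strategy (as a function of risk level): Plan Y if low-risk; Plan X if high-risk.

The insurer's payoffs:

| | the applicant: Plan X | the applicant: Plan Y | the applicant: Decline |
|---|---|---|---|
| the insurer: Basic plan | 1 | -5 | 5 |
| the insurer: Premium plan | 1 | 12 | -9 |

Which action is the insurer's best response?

E[Basic plan] = 1/3·(-5) + 2/3·(1) = -1
E[Premium plan] = 1/3·(12) + 2/3·(1) = 14/3
Best response: Premium plan (14/3 is the largest).

Premium plan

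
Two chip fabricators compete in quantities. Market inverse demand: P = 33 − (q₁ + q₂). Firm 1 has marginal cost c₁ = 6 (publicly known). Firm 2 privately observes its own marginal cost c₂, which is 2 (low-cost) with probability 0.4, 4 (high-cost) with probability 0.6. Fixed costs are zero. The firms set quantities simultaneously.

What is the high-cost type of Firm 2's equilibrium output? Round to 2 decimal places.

Type-c best response for Firm 2: q₂(c) = (33 − c)/2 − q₁/2.
Firm 1 maximizes expected profit; its first-order condition is 33 − 2q₁ − E[q₂] − 6 = 0.
Substituting E[q₂] and solving: E[c₂] = 3.2, so q₁ = (33 − 2·6 + 3.2)/3 = 8.06667.
q₂(high-cost) = (33 − 4 − 8.06667)/2 = 10.4667.

10.47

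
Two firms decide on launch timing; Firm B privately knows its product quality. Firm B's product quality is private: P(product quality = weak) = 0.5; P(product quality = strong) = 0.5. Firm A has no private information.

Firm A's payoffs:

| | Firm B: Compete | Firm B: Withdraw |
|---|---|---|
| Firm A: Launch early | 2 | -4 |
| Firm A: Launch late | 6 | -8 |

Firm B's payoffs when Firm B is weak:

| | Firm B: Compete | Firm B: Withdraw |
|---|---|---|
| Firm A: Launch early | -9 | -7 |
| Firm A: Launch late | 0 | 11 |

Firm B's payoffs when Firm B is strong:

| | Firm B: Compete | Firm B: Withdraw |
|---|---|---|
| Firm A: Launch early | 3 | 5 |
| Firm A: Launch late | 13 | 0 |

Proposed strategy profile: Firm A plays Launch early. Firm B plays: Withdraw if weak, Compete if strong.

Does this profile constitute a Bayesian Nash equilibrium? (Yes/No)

A profile is a BNE iff every type of every player is best-responding given beliefs about the other side.
Firm A plays Launch early: E[Launch early] = 0.5·(-4) + 0.5·(2) = -1; E[Launch late] = -1. Best-responding. ✓
Firm B (product quality weak), facing Launch early: Compete gives -9, Withdraw gives -7. Proposed Withdraw is best. ✓
Firm B (product quality strong), facing Launch early: Compete gives 3, Withdraw gives 5. Proposed Compete is not best — profitable deviation exists. ✗

No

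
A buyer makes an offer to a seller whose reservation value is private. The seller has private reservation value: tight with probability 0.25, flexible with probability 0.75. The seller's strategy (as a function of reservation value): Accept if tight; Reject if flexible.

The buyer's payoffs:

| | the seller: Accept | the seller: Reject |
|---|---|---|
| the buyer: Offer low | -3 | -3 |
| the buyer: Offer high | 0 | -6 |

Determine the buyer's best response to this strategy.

E[Offer low] = 0.25·(-3) + 0.75·(-3) = -3
E[Offer high] = 0.25·(0) + 0.75·(-6) = -4.5
Best response: Offer low (-3 is the largest).

Offer low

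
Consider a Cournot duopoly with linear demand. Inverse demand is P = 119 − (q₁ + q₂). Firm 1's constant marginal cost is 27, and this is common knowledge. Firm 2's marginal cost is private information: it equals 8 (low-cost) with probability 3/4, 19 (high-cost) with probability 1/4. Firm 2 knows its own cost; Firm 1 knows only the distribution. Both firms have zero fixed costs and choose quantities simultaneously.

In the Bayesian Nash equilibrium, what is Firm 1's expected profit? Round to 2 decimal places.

637.56

Type-c best response for Firm 2: q₂(c) = (119 − c)/2 − q₁/2.
Firm 1 maximizes expected profit; its first-order condition is 119 − 2q₁ − E[q₂] − 27 = 0.
Substituting E[q₂] and solving: E[c₂] = 10.75, so q₁ = (119 − 2·27 + 10.75)/3 = 25.25.
E[P] = 119 − (q₁ + E[q₂]) = 52.25; Firm 1's expected profit = (E[P] − 27)·q₁ = (52.25 − 27)·25.25 = 637.562.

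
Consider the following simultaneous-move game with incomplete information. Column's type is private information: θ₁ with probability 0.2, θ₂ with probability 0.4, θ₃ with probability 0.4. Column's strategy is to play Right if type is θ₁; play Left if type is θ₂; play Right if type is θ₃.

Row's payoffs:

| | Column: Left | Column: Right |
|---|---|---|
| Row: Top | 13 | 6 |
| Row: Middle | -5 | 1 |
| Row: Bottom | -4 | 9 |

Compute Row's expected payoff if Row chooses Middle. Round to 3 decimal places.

Take the expectation over Column's type, weighting each type's action by its prior probability.
E[Middle] = 0.2·1 + 0.4·(-5) + 0.4·1 = 0.2 + (-2) + 0.4 = -1.4

-1.400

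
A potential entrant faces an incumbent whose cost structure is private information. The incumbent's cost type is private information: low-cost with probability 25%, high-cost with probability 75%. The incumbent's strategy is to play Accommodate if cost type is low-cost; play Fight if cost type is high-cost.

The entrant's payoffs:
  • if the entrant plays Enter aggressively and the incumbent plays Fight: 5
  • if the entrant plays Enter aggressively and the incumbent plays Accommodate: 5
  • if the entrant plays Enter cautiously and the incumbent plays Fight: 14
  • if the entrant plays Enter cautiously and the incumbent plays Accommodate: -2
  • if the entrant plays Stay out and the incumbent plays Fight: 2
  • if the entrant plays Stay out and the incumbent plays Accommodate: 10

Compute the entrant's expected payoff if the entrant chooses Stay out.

4

E[Stay out] = 0.25·10 + 0.75·2 = 2.5 + 1.5 = 4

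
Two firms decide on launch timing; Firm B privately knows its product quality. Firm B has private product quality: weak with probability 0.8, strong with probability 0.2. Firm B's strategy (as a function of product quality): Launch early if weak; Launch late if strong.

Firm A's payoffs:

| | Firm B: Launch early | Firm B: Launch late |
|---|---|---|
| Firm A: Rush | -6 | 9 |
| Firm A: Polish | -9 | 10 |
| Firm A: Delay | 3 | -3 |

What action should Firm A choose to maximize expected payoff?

Delay

E[Rush] = 0.8·(-6) + 0.2·(9) = -3
E[Polish] = 0.8·(-9) + 0.2·(10) = -5.2
E[Delay] = 0.8·(3) + 0.2·(-3) = 1.8
Best response: Delay (1.8 is the largest).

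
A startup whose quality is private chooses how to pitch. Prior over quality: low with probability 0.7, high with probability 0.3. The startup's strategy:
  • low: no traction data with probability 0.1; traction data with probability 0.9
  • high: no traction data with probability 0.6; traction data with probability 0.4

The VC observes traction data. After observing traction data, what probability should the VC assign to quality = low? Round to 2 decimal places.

0.84

P(traction data) = 0.7·0.9 + 0.3·0.4 = 0.75
P(low | traction data) = (0.7·0.9) / 0.75 = 0.63 / 0.75 = 0.84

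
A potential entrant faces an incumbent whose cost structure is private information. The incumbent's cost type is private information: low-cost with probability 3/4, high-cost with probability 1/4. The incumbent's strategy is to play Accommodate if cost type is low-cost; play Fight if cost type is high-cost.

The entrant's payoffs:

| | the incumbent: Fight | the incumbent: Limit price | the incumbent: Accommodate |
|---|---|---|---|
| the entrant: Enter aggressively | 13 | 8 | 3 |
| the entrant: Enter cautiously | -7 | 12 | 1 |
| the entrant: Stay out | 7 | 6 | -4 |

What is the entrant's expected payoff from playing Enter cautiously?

-1

E[Enter cautiously] = 3/4·1 + 1/4·(-7) = 3/4 + (-7/4) = -1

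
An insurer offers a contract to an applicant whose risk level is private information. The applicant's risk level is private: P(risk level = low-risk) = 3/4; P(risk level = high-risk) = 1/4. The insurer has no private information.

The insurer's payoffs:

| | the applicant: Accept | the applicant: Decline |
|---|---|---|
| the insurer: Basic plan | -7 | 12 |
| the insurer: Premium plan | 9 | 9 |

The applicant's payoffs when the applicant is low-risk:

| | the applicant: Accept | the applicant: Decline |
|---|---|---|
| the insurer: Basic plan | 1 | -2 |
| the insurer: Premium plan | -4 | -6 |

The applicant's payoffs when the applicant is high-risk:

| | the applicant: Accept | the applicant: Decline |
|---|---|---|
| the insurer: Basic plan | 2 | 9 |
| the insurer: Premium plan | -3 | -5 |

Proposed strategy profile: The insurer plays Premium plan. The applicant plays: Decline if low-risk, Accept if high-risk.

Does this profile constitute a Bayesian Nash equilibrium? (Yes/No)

No

A profile is a BNE iff every type of every player is best-responding given beliefs about the other side.
The insurer plays Premium plan: E[Premium plan] = 3/4·(9) + 1/4·(9) = 9; E[Basic plan] = 29/4. Best-responding. ✓
The applicant (risk level low-risk), facing Premium plan: Accept gives -4, Decline gives -6. Proposed Decline is not best — profitable deviation exists. ✗
The applicant (risk level high-risk), facing Premium plan: Accept gives -3, Decline gives -5. Proposed Accept is best. ✓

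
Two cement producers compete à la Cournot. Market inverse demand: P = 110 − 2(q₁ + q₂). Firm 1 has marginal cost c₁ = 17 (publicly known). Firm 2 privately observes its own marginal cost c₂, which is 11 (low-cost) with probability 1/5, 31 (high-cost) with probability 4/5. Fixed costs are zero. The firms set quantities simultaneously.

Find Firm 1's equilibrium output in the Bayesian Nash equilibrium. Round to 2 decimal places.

17.17

Firm 2 with cost c maximizes (110 − 2(q₁+q₂) − c)·q₂, giving q₂(c) = (110 − c − 2q₁)/4.
E[c₂] = 1/5·11 + 4/5·31 = 27
Firm 1's FOC against E[q₂] yields q₁ = (110 − 2·17 + E[c₂])/6 = (110 − 34 + 27)/6 = 17.1667.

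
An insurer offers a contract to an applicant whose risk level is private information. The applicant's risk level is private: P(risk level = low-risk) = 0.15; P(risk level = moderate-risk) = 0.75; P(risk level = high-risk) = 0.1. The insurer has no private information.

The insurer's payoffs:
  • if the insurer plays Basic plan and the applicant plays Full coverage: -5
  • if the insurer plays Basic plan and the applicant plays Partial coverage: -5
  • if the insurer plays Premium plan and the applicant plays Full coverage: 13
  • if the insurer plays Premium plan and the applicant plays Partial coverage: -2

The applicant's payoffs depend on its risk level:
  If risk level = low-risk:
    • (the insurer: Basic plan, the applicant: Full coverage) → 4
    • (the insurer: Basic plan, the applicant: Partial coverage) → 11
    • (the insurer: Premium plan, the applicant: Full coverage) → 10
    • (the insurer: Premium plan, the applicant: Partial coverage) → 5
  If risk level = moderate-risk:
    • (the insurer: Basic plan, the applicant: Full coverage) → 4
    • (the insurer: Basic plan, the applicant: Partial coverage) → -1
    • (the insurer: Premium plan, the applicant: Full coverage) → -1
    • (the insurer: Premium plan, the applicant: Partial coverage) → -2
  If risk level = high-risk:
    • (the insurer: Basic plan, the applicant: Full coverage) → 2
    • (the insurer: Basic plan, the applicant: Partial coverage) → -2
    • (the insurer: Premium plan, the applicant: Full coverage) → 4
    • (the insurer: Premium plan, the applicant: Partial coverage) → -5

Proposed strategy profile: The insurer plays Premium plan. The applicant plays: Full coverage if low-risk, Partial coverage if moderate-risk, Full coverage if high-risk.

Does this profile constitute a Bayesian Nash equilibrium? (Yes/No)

The insurer plays Premium plan: E[Premium plan] = 0.15·(13) + 0.75·(-2) + 0.1·(13) = 1.75; E[Basic plan] = -5. Best-responding. ✓
The applicant (risk level low-risk), facing Premium plan: Full coverage gives 10, Partial coverage gives 5. Proposed Full coverage is best. ✓
The applicant (risk level moderate-risk), facing Premium plan: Full coverage gives -1, Partial coverage gives -2. Proposed Partial coverage is not best — profitable deviation exists. ✗
The applicant (risk level high-risk), facing Premium plan: Full coverage gives 4, Partial coverage gives -5. Proposed Full coverage is best. ✓

No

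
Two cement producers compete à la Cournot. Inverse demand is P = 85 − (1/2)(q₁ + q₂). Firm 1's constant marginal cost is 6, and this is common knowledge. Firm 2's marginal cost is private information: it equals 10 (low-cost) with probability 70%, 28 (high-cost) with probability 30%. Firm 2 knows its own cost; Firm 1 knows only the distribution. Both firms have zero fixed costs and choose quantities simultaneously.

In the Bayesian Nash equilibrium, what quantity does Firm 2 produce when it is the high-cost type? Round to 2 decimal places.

27.53

Type-c best response for Firm 2: q₂(c) = (85 − c) − q₁/2.
Firm 1 maximizes expected profit; its first-order condition is 85 − q₁ − (1/2)E[q₂] − 6 = 0.
Substituting E[q₂] and solving: E[c₂] = 15.4, so q₁ = (85 − 2·6 + 15.4)/(3/2) = 58.9333.
q₂(high-cost) = (85 − 28 − (1/2)·58.9333) = 27.5333.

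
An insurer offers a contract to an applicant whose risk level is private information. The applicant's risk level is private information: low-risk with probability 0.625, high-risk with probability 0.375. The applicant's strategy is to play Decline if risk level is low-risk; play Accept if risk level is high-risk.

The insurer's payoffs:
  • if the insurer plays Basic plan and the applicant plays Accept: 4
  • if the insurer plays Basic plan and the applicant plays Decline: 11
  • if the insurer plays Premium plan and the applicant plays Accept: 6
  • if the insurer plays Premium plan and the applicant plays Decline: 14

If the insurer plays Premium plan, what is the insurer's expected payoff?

11

E[Premium plan] = 0.625·14 + 0.375·6 = 8.75 + 2.25 = 11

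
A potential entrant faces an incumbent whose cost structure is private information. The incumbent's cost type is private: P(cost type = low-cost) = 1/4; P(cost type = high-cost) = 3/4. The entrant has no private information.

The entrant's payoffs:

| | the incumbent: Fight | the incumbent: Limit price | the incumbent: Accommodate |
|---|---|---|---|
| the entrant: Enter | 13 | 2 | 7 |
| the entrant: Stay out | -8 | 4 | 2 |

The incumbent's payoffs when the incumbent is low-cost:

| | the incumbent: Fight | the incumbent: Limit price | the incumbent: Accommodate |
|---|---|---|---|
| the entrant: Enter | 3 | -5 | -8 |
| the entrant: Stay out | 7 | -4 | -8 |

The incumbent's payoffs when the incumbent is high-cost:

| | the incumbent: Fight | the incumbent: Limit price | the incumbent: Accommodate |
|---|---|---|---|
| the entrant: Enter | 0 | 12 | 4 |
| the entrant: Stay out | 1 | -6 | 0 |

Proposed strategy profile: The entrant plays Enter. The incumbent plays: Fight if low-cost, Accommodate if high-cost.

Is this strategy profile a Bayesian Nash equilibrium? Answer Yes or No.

No

The entrant plays Enter: E[Enter] = 1/4·(13) + 3/4·(7) = 17/2; E[Stay out] = -1/2. Best-responding. ✓
The incumbent (cost type low-cost), facing Enter: Fight gives 3, Limit price gives -5, Accommodate gives -8. Proposed Fight is best. ✓
The incumbent (cost type high-cost), facing Enter: Fight gives 0, Limit price gives 12, Accommodate gives 4. Proposed Accommodate is not best — profitable deviation exists. ✗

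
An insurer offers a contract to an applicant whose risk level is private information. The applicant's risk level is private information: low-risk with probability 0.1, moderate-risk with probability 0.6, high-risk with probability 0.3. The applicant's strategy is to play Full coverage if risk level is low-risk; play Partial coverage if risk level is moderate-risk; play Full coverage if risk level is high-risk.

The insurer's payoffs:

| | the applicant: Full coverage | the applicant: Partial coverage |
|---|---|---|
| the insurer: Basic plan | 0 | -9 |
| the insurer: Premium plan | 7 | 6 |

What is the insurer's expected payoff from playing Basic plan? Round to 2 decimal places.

Take the expectation over the applicant's risk level, weighting each type's action by its prior probability.
E[Basic plan] = 0.1·0 + 0.6·(-9) + 0.3·0 = 0 + (-5.4) + 0 = -5.4

-5.40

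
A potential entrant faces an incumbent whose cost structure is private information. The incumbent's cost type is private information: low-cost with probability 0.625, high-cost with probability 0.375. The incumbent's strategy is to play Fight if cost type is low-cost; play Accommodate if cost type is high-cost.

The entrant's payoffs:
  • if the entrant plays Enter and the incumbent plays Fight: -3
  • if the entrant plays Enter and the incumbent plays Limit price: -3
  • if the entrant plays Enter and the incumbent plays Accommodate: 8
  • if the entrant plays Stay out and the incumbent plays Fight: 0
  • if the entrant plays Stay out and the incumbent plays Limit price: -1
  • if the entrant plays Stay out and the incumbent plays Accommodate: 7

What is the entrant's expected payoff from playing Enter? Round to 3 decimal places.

1.125

E[Enter] = 0.625·(-3) + 0.375·8 = (-1.875) + 3 = 1.125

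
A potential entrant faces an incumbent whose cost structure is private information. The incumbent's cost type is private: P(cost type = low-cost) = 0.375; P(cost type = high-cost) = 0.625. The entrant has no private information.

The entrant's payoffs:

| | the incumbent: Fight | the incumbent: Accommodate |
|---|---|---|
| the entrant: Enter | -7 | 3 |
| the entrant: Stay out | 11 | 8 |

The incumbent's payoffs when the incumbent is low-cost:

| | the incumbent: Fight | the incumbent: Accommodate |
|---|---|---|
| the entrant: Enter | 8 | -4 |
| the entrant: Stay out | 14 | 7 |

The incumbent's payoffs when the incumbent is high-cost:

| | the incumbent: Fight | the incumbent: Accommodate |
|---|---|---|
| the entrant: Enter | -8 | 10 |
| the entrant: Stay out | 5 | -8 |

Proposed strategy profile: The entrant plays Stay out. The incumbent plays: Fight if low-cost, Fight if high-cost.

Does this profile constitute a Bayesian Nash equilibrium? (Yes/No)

The entrant plays Stay out: E[Stay out] = 0.375·(11) + 0.625·(11) = 11; E[Enter] = -7. Best-responding. ✓
The incumbent (cost type low-cost), facing Stay out: Fight gives 14, Accommodate gives 7. Proposed Fight is best. ✓
The incumbent (cost type high-cost), facing Stay out: Fight gives 5, Accommodate gives -8. Proposed Fight is best. ✓

Yes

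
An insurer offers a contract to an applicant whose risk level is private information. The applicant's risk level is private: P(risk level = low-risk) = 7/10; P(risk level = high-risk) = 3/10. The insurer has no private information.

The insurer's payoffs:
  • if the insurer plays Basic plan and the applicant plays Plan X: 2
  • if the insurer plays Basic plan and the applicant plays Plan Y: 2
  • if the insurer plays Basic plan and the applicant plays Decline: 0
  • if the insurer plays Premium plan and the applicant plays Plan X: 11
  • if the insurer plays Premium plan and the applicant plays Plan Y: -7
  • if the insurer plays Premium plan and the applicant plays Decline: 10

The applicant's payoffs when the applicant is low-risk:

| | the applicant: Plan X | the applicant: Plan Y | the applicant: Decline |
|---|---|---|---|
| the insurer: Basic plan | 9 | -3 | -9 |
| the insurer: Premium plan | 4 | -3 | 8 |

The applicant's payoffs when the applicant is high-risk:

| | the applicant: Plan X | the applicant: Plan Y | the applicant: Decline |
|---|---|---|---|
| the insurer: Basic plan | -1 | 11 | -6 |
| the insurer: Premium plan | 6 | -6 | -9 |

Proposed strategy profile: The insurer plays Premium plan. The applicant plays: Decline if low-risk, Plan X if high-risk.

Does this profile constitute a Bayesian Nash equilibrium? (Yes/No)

The insurer plays Premium plan: E[Premium plan] = 7/10·(10) + 3/10·(11) = 103/10; E[Basic plan] = 3/5. Best-responding. ✓
The applicant (risk level low-risk), facing Premium plan: Plan X gives 4, Plan Y gives -3, Decline gives 8. Proposed Decline is best. ✓
The applicant (risk level high-risk), facing Premium plan: Plan X gives 6, Plan Y gives -6, Decline gives -9. Proposed Plan X is best. ✓

Yes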